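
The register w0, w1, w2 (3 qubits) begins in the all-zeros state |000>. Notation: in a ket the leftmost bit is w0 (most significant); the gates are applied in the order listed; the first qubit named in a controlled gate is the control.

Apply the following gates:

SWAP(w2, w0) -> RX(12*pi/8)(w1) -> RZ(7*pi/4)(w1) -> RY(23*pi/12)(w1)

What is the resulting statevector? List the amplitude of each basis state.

The resulting statevector has amplitude (-sqrt(6*sqrt(2) + 12)/8 - sqrt(4 - 2*sqrt(2))/8 + (-sqrt(2*sqrt(2) + 4) + sqrt(12 - 6*sqrt(2)))*exp(I*pi/4)/8)*exp(I*pi/8) on |000>, (-sqrt(12 - 6*sqrt(2))/8 + sqrt(2*sqrt(2) + 4)/8 + (-sqrt(6*sqrt(2) + 12) - sqrt(4 - 2*sqrt(2)))*exp(I*pi/4)/8)*exp(I*pi/8) on |010>, and 0 on every other basis state.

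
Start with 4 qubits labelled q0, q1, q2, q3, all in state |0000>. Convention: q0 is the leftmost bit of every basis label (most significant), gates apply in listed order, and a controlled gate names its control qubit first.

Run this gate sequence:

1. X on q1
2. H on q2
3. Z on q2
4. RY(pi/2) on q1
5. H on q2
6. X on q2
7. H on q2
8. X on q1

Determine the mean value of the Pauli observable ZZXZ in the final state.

In the final state, ZZXZ has expectation 0.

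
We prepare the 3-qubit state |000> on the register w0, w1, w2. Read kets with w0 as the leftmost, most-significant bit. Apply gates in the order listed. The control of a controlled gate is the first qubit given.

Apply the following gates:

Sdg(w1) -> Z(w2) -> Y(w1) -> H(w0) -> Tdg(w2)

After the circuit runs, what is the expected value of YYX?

In the final state, YYX has expectation 0.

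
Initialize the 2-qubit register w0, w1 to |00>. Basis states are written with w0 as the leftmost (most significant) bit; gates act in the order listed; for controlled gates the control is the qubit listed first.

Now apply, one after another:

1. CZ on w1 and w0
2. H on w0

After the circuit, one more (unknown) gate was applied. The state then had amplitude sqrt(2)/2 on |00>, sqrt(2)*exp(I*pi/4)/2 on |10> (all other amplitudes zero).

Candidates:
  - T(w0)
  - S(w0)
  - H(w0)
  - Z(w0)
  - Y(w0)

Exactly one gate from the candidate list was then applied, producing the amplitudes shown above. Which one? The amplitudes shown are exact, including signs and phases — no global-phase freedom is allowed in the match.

It was T(w0) that produced the state shown.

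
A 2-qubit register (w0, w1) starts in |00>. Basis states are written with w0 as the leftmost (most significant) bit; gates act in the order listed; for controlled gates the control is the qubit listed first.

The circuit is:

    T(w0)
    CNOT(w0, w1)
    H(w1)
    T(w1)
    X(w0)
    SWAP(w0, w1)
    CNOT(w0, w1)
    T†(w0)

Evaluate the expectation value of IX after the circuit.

In the final state, IX has expectation 0.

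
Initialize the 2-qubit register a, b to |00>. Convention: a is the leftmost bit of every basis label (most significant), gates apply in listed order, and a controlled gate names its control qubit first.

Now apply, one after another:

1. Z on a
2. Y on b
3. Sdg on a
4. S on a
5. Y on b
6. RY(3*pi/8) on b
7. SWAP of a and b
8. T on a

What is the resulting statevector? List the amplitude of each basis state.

After the circuit, the state carries amplitude cos(3*pi/16) on |00>, 0 on |01>, exp(I*pi/4)*sin(3*pi/16) on |10>, 0 on |11>.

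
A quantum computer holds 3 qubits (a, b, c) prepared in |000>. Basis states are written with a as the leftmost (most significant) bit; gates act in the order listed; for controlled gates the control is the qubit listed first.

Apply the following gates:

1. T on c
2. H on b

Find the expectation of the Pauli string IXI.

The observable IXI averages to 1.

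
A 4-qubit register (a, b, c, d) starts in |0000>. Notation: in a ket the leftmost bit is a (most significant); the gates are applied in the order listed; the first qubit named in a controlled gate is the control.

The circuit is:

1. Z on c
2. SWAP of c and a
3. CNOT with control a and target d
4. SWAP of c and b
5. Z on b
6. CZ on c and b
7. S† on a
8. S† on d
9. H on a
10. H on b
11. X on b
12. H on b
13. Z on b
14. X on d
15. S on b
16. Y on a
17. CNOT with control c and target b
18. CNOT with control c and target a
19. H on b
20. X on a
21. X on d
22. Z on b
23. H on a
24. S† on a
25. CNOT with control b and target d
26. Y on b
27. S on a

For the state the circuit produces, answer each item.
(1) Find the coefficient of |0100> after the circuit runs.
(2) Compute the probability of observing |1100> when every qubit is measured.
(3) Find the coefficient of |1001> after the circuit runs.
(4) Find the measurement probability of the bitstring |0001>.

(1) |0100> carries amplitude 0 in the final state.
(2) The probability of measuring |1100> is 1/2.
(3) The amplitude on |1001> is -sqrt(2)/2.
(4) Outcome |0001> occurs with probability 0.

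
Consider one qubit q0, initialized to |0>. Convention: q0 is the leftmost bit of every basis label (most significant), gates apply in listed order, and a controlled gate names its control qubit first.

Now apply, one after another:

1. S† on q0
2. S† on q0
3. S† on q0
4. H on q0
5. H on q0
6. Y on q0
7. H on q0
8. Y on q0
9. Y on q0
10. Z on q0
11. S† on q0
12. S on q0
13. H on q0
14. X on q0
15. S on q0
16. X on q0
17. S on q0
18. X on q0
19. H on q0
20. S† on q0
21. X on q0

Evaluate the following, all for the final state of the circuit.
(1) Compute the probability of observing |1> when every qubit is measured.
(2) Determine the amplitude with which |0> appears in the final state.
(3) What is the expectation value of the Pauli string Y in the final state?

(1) Outcome |1> occurs with probability 1/2.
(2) The final state's coefficient on |0> equals -sqrt(2)*I/2.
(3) The observable Y averages to -1.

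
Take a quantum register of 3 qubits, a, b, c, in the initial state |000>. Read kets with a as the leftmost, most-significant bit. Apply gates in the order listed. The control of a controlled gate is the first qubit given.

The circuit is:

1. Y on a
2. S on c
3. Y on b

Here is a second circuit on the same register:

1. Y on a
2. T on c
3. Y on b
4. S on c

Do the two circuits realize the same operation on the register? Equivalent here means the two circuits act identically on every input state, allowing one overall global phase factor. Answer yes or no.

No: there is an input state on which the two circuits produce genuinely different outputs (not merely differing by a phase).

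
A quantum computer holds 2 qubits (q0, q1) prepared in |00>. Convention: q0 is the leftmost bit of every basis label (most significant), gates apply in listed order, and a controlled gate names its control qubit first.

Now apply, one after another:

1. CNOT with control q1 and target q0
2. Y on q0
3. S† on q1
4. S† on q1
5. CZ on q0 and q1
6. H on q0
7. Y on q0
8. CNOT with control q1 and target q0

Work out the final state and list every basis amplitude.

After the circuit, the state carries amplitude -sqrt(2)/2 on |00>, 0 on |01>, -sqrt(2)/2 on |10>, 0 on |11>.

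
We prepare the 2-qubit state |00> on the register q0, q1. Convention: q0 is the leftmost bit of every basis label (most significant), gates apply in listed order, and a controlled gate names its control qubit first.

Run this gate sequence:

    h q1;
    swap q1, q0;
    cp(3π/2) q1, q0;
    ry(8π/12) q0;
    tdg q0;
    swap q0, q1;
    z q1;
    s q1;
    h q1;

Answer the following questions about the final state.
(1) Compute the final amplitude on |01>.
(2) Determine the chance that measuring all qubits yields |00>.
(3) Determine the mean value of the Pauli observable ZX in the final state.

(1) |01> carries amplitude -sqrt(3)/4 + 1/4 + exp(I*pi/4)/4 + sqrt(3)*exp(I*pi/4)/4 in the final state.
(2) A full measurement returns |00> with probability sqrt(2)/8 + 1/2.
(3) The observable ZX averages to -sqrt(3)/2.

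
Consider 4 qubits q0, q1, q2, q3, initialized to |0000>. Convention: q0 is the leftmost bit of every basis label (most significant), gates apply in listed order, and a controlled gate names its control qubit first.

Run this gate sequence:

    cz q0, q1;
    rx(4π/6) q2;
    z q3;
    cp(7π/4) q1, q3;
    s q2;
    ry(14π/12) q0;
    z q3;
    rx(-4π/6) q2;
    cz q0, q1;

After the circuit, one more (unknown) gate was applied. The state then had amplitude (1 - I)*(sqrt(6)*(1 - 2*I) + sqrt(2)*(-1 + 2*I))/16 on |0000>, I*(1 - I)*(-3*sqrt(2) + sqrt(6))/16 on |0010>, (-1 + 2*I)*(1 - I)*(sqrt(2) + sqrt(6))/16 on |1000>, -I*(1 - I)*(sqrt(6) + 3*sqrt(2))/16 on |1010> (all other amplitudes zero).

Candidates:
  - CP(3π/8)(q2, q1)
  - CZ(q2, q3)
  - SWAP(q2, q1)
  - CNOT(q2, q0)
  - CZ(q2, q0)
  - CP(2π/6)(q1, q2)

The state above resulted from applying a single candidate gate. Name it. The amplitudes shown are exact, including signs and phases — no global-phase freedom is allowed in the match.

The applied gate was CZ(q2, q0).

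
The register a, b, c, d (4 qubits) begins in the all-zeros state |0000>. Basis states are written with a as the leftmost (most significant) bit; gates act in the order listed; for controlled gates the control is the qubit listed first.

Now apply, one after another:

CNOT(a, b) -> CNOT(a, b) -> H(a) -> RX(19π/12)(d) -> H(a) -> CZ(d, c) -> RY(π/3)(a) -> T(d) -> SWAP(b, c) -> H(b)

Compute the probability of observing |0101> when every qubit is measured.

The probability of measuring |0101> is -3*sqrt(6)/64 + 3*sqrt(2)/64 + 3/16.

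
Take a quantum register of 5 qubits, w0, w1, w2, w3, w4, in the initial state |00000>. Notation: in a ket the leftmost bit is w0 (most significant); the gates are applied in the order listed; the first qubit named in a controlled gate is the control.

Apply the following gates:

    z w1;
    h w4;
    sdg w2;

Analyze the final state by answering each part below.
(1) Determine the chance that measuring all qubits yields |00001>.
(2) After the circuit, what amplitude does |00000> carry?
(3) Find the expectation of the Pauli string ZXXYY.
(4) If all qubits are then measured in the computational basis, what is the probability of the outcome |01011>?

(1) Outcome |00001> occurs with probability 1/2.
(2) The amplitude on |00000> is sqrt(2)/2.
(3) The expectation value of ZXXYY is 0.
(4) The probability of measuring |01011> is 0.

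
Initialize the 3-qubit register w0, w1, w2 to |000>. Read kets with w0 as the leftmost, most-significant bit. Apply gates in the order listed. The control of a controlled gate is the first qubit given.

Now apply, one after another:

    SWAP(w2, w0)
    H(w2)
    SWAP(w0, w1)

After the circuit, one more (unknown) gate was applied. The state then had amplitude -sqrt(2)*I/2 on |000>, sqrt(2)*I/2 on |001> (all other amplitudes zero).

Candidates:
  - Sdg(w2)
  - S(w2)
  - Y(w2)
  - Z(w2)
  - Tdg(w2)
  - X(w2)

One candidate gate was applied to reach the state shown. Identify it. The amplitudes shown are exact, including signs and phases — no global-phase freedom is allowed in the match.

It was Y(w2) that produced the state shown.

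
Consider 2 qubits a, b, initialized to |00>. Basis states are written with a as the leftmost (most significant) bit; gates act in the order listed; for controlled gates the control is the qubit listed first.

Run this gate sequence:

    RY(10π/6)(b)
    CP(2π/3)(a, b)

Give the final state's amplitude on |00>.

The final state's coefficient on |00> equals -sqrt(3)/2.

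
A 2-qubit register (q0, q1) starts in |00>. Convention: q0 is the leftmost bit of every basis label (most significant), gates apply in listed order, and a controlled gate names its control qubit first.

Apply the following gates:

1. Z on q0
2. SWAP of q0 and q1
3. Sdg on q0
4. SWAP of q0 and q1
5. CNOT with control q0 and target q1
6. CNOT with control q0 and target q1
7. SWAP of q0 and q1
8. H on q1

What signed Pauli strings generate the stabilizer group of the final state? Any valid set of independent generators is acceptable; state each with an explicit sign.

One valid set of independent stabilizer generators is +IX, +ZI (any independent generating set of the same group is equally correct).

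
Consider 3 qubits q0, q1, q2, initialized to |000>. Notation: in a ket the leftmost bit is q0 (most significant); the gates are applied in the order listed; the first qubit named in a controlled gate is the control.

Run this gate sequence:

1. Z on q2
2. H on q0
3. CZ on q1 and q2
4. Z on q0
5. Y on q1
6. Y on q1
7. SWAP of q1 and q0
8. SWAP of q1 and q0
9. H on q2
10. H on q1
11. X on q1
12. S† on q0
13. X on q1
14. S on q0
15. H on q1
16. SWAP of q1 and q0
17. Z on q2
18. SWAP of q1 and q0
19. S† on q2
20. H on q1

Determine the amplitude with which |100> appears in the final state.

|100> carries amplitude -sqrt(2)/4 in the final state. Key observation: steps 7-8 multiply out to the identity, so the circuit reduces to the remaining gates.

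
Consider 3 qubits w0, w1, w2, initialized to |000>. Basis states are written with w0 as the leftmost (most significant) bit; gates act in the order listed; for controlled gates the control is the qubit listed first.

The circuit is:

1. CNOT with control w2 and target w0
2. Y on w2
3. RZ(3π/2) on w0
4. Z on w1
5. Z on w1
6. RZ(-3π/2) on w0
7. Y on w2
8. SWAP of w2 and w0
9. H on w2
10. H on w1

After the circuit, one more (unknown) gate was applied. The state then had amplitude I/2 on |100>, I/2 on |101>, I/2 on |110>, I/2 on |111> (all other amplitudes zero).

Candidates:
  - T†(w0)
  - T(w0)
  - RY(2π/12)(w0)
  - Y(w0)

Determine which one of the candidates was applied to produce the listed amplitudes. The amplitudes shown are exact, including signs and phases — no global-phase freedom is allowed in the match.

It was Y(w0) that produced the state shown. Key observation: the block from step 2 through step 7 cancels to the identity and can be dropped.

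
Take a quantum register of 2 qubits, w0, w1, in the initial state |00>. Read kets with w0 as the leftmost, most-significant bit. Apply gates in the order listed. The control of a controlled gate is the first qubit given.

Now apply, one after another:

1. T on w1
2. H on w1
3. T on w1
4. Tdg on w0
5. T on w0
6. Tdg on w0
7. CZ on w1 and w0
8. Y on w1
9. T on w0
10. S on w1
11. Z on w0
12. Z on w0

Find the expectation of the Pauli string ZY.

The observable ZY averages to -sqrt(2)/2.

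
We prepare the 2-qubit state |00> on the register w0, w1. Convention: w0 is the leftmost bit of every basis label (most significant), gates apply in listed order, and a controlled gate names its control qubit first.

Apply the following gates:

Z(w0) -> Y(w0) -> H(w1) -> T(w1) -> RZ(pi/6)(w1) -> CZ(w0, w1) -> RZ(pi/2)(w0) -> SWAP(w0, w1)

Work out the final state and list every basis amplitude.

The resulting statevector has amplitude 0 on |00>, sqrt(2)*exp(2*I*pi/3)/2 on |01>, 0 on |10>, sqrt(2)*exp(I*pi/12)/2 on |11>.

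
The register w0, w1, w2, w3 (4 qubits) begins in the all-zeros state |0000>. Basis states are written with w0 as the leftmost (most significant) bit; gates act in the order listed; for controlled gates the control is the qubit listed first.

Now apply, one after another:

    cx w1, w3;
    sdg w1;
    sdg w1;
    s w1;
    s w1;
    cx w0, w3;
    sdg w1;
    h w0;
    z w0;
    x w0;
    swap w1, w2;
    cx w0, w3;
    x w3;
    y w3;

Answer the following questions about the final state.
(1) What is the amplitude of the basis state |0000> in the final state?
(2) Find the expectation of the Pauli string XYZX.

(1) |0000> carries amplitude sqrt(2)*I/2 in the final state. Key observation: steps 2-5 multiply out to the identity, so the circuit reduces to the remaining gates.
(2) The observable XYZX averages to 0.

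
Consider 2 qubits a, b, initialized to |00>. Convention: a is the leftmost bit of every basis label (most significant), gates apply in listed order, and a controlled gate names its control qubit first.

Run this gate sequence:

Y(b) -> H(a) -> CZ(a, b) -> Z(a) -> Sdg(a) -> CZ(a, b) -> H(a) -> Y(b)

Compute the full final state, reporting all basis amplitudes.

After the circuit, the state carries amplitude 1/2 + I/2 on |00>, 0 on |01>, 1/2 - I/2 on |10>, 0 on |11>.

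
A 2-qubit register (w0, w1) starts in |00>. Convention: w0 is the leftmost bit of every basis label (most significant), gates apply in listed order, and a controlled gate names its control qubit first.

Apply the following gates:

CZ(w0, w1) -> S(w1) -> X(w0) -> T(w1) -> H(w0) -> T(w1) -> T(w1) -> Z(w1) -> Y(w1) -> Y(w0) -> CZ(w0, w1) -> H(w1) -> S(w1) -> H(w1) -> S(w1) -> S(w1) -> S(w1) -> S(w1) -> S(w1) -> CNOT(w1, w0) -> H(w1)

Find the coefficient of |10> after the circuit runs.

The amplitude on |10> is 1/2 - I/2. Key observation: the block from step 16 through step 19 cancels to the identity and can be dropped.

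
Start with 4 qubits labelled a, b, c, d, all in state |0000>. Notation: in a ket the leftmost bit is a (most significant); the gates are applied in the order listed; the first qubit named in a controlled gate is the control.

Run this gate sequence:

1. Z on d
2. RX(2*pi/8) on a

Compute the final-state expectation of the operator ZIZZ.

The observable ZIZZ averages to sqrt(2)/2.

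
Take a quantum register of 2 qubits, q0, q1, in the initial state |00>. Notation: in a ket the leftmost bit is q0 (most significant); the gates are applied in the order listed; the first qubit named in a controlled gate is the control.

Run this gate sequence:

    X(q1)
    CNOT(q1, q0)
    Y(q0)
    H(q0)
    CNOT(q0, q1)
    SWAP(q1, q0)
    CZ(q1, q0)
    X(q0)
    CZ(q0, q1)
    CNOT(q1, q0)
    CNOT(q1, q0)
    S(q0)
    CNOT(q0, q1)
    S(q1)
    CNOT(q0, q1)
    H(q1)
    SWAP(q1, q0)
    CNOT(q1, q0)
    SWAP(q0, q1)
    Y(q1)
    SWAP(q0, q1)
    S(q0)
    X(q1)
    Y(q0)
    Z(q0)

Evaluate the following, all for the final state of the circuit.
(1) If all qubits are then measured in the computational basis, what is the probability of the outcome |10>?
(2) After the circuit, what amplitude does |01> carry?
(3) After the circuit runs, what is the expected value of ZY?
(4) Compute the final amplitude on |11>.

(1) The probability of measuring |10> is 1/4.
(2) The final state's coefficient on |01> equals 1/2.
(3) In the final state, ZY has expectation -1.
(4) The final state's coefficient on |11> equals I/2.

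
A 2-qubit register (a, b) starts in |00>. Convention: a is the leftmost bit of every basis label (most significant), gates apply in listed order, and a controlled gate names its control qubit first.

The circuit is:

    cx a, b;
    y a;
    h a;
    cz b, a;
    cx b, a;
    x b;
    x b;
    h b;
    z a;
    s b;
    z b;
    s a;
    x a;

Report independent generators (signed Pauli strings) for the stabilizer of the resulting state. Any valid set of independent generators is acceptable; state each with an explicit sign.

The final state is stabilized by the group generated by -YI, -IY; other independent generating sets are equally valid.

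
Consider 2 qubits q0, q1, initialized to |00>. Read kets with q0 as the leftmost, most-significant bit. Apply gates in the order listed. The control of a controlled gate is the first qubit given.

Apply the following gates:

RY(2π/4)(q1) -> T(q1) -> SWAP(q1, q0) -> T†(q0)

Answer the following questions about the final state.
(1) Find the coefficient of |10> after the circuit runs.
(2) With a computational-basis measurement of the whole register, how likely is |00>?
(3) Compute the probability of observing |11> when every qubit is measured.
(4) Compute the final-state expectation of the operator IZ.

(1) The amplitude on |10> is sqrt(2)/2.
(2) The probability of measuring |00> is 1/2.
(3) A full measurement returns |11> with probability 0.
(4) In the final state, IZ has expectation 1.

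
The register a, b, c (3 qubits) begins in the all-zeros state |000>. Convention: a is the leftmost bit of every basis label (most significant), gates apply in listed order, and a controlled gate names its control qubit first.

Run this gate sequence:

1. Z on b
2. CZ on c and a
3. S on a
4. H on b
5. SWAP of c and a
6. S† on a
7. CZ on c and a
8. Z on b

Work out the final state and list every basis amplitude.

After the circuit, the state carries amplitude sqrt(2)/2 on |000>, -sqrt(2)/2 on |010>, and 0 on every other basis state.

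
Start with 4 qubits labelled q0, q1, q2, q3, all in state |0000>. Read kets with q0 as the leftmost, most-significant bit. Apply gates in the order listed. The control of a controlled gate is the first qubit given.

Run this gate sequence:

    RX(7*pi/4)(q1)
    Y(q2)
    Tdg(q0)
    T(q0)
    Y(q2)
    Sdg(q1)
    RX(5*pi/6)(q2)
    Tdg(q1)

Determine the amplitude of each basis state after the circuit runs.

The final amplitudes are sqrt(sqrt(2) + 2)*(-sqrt(6) + sqrt(2))/8 on |0000>, sqrt(2)*I*sqrt(sqrt(2) + 2)/8 + sqrt(6)*I*sqrt(sqrt(2) + 2)/8 on |0010>, sqrt(2 - sqrt(2))*(-sqrt(2) + sqrt(6))*exp(3*I*pi/4)/8 on |0100>, sqrt(2 - sqrt(2))*(sqrt(2) + sqrt(6))*exp(I*pi/4)/8 on |0110>, and 0 on every other basis state. Key observation: the block from step 2 through step 5 cancels to the identity and can be dropped.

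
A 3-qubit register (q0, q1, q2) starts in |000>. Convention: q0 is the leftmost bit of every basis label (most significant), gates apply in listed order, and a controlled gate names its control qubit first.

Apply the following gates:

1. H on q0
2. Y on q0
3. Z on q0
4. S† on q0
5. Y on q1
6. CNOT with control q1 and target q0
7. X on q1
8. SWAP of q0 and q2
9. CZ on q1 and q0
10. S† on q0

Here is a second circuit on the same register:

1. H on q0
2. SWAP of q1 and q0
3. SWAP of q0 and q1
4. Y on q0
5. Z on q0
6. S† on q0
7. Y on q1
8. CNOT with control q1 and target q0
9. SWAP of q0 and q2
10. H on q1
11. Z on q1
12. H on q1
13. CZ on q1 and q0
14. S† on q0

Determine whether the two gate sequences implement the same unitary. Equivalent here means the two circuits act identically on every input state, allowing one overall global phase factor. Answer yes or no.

Yes: on every input state the two circuits agree up to one overall phase factor.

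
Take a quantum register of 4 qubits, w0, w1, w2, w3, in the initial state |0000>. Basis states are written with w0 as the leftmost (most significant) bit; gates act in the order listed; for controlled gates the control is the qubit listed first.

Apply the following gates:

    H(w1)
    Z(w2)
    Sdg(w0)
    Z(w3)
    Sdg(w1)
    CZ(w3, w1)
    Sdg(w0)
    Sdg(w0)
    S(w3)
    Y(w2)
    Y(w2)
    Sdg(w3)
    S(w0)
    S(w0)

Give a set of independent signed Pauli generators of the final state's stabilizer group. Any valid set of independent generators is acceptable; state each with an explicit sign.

The final state is stabilized by the group generated by -IYII, +ZIII, +IIZI, +IIIZ; other independent generating sets are equally valid. Key observation: the block from step 7 through step 14 cancels to the identity and can be dropped.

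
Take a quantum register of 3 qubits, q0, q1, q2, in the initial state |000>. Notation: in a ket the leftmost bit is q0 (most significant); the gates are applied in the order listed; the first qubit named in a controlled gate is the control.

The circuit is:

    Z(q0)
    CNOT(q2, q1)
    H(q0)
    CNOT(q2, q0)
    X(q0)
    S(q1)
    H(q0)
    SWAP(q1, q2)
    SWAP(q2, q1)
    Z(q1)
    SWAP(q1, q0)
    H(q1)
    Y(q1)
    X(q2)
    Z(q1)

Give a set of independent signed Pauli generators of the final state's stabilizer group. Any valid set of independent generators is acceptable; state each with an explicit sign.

One valid set of independent stabilizer generators is +IXI, +ZII, -IIZ (any independent generating set of the same group is equally correct).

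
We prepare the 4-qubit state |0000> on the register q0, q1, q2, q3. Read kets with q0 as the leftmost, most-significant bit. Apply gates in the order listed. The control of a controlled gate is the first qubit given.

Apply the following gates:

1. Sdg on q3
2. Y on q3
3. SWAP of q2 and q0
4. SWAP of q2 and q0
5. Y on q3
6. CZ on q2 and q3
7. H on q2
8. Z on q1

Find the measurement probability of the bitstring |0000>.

Outcome |0000> occurs with probability 1/2.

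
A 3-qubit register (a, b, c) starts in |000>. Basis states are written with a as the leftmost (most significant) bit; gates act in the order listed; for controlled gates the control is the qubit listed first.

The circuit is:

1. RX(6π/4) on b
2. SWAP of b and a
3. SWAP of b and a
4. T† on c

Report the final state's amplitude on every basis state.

The final amplitudes are -sqrt(2)/2 on |000>, -sqrt(2)*I/2 on |010>, and 0 on every other basis state. Key observation: steps 2-3 multiply out to the identity, so the circuit reduces to the remaining gates.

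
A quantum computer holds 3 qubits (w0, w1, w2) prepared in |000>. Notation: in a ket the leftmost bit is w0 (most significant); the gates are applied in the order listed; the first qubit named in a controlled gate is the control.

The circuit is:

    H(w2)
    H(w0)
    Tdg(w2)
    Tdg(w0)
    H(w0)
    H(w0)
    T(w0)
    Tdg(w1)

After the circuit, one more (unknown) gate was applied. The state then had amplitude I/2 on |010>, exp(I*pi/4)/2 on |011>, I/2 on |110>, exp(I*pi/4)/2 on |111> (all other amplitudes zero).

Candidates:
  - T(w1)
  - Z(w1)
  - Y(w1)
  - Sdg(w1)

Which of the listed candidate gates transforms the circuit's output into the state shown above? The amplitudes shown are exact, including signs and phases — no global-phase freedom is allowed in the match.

The applied gate was Y(w1). Key observation: steps 4-7 multiply out to the identity, so the circuit reduces to the remaining gates.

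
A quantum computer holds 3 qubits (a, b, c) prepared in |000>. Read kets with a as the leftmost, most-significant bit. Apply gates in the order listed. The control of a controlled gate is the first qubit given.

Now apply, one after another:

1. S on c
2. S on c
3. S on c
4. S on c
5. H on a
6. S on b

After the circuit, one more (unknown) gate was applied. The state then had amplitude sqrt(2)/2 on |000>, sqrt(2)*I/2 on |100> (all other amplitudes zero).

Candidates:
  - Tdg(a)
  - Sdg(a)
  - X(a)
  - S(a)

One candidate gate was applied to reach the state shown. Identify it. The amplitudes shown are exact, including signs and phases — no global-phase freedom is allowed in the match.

It was S(a) that produced the state shown. Key observation: gates 1-4 undo each other exactly, leaving only the rest of the circuit to track.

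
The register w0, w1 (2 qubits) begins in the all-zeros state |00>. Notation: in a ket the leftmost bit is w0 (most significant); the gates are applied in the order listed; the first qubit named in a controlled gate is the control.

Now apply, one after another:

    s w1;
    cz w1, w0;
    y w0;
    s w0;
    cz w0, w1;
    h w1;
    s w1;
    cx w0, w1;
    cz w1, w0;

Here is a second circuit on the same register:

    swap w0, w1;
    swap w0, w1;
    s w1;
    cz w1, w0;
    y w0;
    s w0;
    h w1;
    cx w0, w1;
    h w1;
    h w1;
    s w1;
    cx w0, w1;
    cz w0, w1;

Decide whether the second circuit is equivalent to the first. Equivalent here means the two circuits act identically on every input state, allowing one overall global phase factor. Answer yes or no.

Yes: on every input state the two circuits agree up to one overall phase factor.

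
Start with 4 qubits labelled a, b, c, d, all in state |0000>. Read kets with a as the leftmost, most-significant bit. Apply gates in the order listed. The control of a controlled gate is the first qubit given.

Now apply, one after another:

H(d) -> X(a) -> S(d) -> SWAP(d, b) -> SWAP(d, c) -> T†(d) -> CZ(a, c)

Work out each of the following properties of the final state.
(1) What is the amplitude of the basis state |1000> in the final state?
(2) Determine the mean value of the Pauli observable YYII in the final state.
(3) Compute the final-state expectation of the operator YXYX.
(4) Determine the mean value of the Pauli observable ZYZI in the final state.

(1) The amplitude on |1000> is sqrt(2)/2.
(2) The expectation value of YYII is 0.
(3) In the final state, YXYX has expectation 0.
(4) The observable ZYZI averages to -1.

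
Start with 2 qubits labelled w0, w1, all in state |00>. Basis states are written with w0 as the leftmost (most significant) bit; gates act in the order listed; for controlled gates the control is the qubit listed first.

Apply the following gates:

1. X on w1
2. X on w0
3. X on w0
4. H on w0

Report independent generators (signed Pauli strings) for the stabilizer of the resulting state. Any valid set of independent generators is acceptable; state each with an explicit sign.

One valid set of independent stabilizer generators is +XI, -IZ (any independent generating set of the same group is equally correct). Key observation: steps 2-3 multiply out to the identity, so the circuit reduces to the remaining gates.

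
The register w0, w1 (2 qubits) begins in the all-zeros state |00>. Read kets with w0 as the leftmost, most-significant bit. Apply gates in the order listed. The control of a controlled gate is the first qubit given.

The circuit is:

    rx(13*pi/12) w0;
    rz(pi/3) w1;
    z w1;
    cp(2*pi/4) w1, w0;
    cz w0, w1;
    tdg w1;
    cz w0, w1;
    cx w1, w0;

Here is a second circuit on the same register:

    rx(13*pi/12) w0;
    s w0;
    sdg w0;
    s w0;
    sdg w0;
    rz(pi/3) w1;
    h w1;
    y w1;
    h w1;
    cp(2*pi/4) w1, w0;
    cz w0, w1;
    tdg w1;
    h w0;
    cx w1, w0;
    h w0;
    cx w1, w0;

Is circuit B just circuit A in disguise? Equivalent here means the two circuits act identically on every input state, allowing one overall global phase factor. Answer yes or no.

No: there is an input state on which the two circuits produce genuinely different outputs (not merely differing by a phase).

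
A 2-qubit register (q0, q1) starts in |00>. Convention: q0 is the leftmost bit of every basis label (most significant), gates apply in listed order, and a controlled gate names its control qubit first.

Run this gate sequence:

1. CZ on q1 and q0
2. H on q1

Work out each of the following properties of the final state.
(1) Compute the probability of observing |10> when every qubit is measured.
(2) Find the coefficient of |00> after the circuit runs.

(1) Outcome |10> occurs with probability 0.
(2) The final state's coefficient on |00> equals sqrt(2)/2.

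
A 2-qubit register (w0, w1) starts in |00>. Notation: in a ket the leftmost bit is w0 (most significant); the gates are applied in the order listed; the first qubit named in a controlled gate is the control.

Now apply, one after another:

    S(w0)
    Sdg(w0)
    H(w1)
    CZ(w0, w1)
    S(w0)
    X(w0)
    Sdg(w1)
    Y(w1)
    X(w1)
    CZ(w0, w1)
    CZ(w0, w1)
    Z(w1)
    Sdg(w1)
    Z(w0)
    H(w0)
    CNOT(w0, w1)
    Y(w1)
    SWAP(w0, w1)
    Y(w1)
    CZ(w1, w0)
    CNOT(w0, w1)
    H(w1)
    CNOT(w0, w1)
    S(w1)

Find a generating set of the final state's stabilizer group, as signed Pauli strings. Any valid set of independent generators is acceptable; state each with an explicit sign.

The stabilizer group can be generated by +XI, -IZ, among other valid generating sets.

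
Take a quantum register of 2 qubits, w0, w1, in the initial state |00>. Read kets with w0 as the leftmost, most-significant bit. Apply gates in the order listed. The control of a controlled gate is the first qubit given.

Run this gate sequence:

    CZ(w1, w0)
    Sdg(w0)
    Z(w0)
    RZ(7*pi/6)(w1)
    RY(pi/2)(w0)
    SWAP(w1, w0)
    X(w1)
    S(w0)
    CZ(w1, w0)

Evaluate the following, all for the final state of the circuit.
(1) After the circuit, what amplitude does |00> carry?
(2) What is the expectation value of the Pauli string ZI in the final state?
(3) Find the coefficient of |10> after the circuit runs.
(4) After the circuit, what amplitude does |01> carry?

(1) The amplitude on |00> is -sqrt(2)*exp(5*I*pi/12)/2.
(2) In the final state, ZI has expectation 1.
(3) The amplitude on |10> is 0.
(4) The amplitude on |01> is -sqrt(2)*exp(5*I*pi/12)/2.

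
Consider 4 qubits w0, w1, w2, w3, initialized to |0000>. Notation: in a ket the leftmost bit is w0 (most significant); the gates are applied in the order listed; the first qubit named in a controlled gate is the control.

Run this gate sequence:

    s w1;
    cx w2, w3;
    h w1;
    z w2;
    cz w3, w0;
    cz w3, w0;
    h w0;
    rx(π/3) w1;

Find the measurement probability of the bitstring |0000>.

A full measurement returns |0000> with probability 1/4.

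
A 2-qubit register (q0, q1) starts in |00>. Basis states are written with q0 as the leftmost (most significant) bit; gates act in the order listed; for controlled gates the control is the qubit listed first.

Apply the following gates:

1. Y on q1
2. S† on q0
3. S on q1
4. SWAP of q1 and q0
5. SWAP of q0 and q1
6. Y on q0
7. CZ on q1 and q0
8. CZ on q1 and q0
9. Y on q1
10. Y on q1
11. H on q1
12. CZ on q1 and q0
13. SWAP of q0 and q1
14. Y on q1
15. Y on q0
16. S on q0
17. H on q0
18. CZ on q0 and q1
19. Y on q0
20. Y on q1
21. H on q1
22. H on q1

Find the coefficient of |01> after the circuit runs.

The amplitude on |01> is -1/2 + I/2.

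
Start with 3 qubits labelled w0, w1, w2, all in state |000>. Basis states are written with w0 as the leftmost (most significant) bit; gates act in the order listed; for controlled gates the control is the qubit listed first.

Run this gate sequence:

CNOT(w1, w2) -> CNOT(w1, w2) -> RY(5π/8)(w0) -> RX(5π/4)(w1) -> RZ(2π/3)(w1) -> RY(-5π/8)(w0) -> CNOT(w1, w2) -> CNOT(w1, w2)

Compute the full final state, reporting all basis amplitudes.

The resulting statevector has amplitude -sqrt(1/2 - sqrt(2)/4)*exp(-I*pi/3)*cos(5*pi/16)**2 - sqrt(1/2 - sqrt(2)/4)*exp(-I*pi/3)*sin(5*pi/16)**2 on |000>, -I*sqrt(sqrt(2)/4 + 1/2)*exp(I*pi/3)*sin(5*pi/16)**2 - I*sqrt(sqrt(2)/4 + 1/2)*exp(I*pi/3)*cos(5*pi/16)**2 on |010>, and 0 on every other basis state.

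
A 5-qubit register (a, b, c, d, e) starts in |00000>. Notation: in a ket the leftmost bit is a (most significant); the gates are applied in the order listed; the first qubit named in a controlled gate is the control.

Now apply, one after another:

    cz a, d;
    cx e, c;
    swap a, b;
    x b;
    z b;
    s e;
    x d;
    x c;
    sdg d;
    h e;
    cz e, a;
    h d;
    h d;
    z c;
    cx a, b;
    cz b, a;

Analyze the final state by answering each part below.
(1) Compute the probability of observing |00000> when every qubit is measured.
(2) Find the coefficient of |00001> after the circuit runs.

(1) The probability of measuring |00000> is 0. Key observation: steps 12-13 multiply out to the identity, so the circuit reduces to the remaining gates.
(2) The amplitude on |00001> is 0.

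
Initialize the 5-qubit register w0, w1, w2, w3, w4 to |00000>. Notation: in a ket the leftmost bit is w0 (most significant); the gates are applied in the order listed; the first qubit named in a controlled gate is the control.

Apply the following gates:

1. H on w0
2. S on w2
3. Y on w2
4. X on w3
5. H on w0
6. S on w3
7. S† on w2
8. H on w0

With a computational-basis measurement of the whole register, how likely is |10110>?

A full measurement returns |10110> with probability 1/2.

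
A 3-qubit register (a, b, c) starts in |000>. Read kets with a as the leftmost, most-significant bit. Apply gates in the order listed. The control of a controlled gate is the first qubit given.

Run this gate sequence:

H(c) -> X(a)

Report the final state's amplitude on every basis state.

The resulting statevector has amplitude sqrt(2)/2 on |100>, sqrt(2)/2 on |101>, and 0 on every other basis state.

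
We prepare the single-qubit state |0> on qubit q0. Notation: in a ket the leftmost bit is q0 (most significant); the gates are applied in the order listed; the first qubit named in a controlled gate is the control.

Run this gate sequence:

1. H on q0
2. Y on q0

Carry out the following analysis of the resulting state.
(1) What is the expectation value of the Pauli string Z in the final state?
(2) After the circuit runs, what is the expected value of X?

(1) In the final state, Z has expectation 0.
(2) The observable X averages to -1.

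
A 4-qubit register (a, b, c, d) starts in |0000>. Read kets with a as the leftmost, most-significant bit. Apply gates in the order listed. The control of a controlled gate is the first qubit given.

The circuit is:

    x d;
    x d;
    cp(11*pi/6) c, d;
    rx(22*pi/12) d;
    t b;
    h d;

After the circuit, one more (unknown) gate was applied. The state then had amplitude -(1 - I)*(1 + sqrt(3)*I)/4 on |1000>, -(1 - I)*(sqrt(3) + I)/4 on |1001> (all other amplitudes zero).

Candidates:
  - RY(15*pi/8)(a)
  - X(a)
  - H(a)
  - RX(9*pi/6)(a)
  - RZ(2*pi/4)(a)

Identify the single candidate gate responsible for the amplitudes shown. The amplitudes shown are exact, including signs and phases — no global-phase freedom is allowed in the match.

It was X(a) that produced the state shown. Key observation: steps 1-2 multiply out to the identity, so the circuit reduces to the remaining gates.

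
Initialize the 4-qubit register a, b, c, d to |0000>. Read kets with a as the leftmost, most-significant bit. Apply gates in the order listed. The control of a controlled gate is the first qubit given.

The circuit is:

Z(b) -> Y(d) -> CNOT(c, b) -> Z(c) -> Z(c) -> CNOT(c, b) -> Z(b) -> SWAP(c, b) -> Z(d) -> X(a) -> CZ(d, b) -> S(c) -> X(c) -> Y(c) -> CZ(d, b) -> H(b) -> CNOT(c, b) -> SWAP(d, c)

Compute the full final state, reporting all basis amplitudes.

The resulting statevector has amplitude -sqrt(2)/2 on |1010>, -sqrt(2)/2 on |1110>, and 0 on every other basis state. Key observation: gates 3-6 undo each other exactly, leaving only the rest of the circuit to track.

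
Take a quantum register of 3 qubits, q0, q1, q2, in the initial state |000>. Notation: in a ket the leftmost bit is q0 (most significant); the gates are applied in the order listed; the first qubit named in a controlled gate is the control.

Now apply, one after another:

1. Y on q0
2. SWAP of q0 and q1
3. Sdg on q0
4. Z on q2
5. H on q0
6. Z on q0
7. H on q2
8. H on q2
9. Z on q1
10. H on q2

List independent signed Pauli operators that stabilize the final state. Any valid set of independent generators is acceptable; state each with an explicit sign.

The final state is stabilized by the group generated by -XII, +IIX, -IZI; other independent generating sets are equally valid. Key observation: gates 7-8 undo each other exactly, leaving only the rest of the circuit to track.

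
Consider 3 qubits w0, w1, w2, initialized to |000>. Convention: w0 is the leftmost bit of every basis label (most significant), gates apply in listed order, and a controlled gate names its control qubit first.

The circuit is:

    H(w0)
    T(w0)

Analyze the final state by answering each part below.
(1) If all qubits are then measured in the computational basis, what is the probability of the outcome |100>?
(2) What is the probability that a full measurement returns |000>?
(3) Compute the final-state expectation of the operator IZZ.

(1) The probability of measuring |100> is 1/2.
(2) A full measurement returns |000> with probability 1/2.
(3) The observable IZZ averages to 1.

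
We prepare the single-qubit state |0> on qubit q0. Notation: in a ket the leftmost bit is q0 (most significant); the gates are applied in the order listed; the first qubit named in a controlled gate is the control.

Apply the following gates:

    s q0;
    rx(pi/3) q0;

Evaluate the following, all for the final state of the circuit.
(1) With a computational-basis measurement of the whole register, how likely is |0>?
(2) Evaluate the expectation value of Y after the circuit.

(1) A full measurement returns |0> with probability 3/4.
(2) The observable Y averages to -sqrt(3)/2.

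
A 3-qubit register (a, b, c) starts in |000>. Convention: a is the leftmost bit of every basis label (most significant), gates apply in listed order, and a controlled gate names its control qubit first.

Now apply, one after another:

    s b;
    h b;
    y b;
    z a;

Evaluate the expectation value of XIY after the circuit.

In the final state, XIY has expectation 0.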